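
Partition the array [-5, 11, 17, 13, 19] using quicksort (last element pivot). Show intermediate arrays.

Partition 1: pivot=19 at index 4 -> [-5, 11, 17, 13, 19]
Partition 2: pivot=13 at index 2 -> [-5, 11, 13, 17, 19]
Partition 3: pivot=11 at index 1 -> [-5, 11, 13, 17, 19]


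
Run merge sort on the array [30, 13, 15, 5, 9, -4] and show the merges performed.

Divide and conquer:
  Merge [13] + [15] -> [13, 15]
  Merge [30] + [13, 15] -> [13, 15, 30]
  Merge [9] + [-4] -> [-4, 9]
  Merge [5] + [-4, 9] -> [-4, 5, 9]
  Merge [13, 15, 30] + [-4, 5, 9] -> [-4, 5, 9, 13, 15, 30]


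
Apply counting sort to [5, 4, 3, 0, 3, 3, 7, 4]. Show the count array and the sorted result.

Count array: [1, 0, 0, 3, 2, 1, 0, 1]
(count[i] = number of elements equal to i)
Cumulative count: [1, 1, 1, 4, 6, 7, 7, 8]
Sorted: [0, 3, 3, 3, 4, 4, 5, 7]


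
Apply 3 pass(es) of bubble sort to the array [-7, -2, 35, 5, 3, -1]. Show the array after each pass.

After pass 1: [-7, -2, 5, 3, -1, 35] (3 swaps)
After pass 2: [-7, -2, 3, -1, 5, 35] (2 swaps)
After pass 3: [-7, -2, -1, 3, 5, 35] (1 swaps)
Total swaps: 6


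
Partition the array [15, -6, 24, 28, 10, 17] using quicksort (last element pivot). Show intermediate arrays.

Partition 1: pivot=17 at index 3 -> [15, -6, 10, 17, 24, 28]
Partition 2: pivot=10 at index 1 -> [-6, 10, 15, 17, 24, 28]
Partition 3: pivot=28 at index 5 -> [-6, 10, 15, 17, 24, 28]


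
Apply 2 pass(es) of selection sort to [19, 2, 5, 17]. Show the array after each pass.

Pass 1: Select minimum 2 at index 1, swap -> [2, 19, 5, 17]
Pass 2: Select minimum 5 at index 2, swap -> [2, 5, 19, 17]


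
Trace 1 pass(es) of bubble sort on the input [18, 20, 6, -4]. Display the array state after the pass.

After pass 1: [18, 6, -4, 20] (2 swaps)
Total swaps: 2


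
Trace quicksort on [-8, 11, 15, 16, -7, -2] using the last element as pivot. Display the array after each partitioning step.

Partition 1: pivot=-2 at index 2 -> [-8, -7, -2, 16, 11, 15]
Partition 2: pivot=-7 at index 1 -> [-8, -7, -2, 16, 11, 15]
Partition 3: pivot=15 at index 4 -> [-8, -7, -2, 11, 15, 16]


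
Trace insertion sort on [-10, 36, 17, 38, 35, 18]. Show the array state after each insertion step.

First element -10 is already 'sorted'
Insert 36: shifted 0 elements -> [-10, 36, 17, 38, 35, 18]
Insert 17: shifted 1 elements -> [-10, 17, 36, 38, 35, 18]
Insert 38: shifted 0 elements -> [-10, 17, 36, 38, 35, 18]
Insert 35: shifted 2 elements -> [-10, 17, 35, 36, 38, 18]
Insert 18: shifted 3 elements -> [-10, 17, 18, 35, 36, 38]


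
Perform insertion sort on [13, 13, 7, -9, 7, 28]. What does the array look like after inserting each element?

First element 13 is already 'sorted'
Insert 13: shifted 0 elements -> [13, 13, 7, -9, 7, 28]
Insert 7: shifted 2 elements -> [7, 13, 13, -9, 7, 28]
Insert -9: shifted 3 elements -> [-9, 7, 13, 13, 7, 28]
Insert 7: shifted 2 elements -> [-9, 7, 7, 13, 13, 28]
Insert 28: shifted 0 elements -> [-9, 7, 7, 13, 13, 28]


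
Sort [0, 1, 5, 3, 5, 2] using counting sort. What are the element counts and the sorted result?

Count array: [1, 1, 1, 1, 0, 2]
(count[i] = number of elements equal to i)
Cumulative count: [1, 2, 3, 4, 4, 6]
Sorted: [0, 1, 2, 3, 5, 5]


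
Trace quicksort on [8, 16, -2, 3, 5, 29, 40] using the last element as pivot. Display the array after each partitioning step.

Partition 1: pivot=40 at index 6 -> [8, 16, -2, 3, 5, 29, 40]
Partition 2: pivot=29 at index 5 -> [8, 16, -2, 3, 5, 29, 40]
Partition 3: pivot=5 at index 2 -> [-2, 3, 5, 16, 8, 29, 40]
Partition 4: pivot=3 at index 1 -> [-2, 3, 5, 16, 8, 29, 40]
Partition 5: pivot=8 at index 3 -> [-2, 3, 5, 8, 16, 29, 40]


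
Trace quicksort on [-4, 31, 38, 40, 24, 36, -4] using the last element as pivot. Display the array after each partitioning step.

Partition 1: pivot=-4 at index 1 -> [-4, -4, 38, 40, 24, 36, 31]
Partition 2: pivot=31 at index 3 -> [-4, -4, 24, 31, 38, 36, 40]
Partition 3: pivot=40 at index 6 -> [-4, -4, 24, 31, 38, 36, 40]
Partition 4: pivot=36 at index 4 -> [-4, -4, 24, 31, 36, 38, 40]


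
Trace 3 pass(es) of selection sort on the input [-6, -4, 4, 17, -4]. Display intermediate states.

Pass 1: Select minimum -6 at index 0, swap -> [-6, -4, 4, 17, -4]
Pass 2: Select minimum -4 at index 1, swap -> [-6, -4, 4, 17, -4]
Pass 3: Select minimum -4 at index 4, swap -> [-6, -4, -4, 17, 4]


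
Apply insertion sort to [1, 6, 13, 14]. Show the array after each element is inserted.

First element 1 is already 'sorted'
Insert 6: shifted 0 elements -> [1, 6, 13, 14]
Insert 13: shifted 0 elements -> [1, 6, 13, 14]
Insert 14: shifted 0 elements -> [1, 6, 13, 14]


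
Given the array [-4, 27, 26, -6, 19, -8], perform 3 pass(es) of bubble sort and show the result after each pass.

After pass 1: [-4, 26, -6, 19, -8, 27] (4 swaps)
After pass 2: [-4, -6, 19, -8, 26, 27] (3 swaps)
After pass 3: [-6, -4, -8, 19, 26, 27] (2 swaps)
Total swaps: 9


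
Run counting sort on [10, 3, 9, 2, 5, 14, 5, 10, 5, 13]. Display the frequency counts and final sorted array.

Count array: [0, 0, 1, 1, 0, 3, 0, 0, 0, 1, 2, 0, 0, 1, 1]
(count[i] = number of elements equal to i)
Cumulative count: [0, 0, 1, 2, 2, 5, 5, 5, 5, 6, 8, 8, 8, 9, 10]
Sorted: [2, 3, 5, 5, 5, 9, 10, 10, 13, 14]


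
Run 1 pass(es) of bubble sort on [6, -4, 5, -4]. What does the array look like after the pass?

After pass 1: [-4, 5, -4, 6] (3 swaps)
Total swaps: 3


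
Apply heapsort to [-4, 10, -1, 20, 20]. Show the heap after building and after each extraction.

Build heap: [20, 20, -1, 10, -4]
Extract 20: [20, 10, -1, -4, 20]
Extract 20: [10, -4, -1, 20, 20]
Extract 10: [-1, -4, 10, 20, 20]
Extract -1: [-4, -1, 10, 20, 20]


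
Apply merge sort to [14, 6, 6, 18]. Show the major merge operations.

Divide and conquer:
  Merge [14] + [6] -> [6, 14]
  Merge [6] + [18] -> [6, 18]
  Merge [6, 14] + [6, 18] -> [6, 6, 14, 18]


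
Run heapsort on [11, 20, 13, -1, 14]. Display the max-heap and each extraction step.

Build heap: [20, 14, 13, -1, 11]
Extract 20: [14, 11, 13, -1, 20]
Extract 14: [13, 11, -1, 14, 20]
Extract 13: [11, -1, 13, 14, 20]
Extract 11: [-1, 11, 13, 14, 20]


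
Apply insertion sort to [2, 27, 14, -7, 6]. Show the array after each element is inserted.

First element 2 is already 'sorted'
Insert 27: shifted 0 elements -> [2, 27, 14, -7, 6]
Insert 14: shifted 1 elements -> [2, 14, 27, -7, 6]
Insert -7: shifted 3 elements -> [-7, 2, 14, 27, 6]
Insert 6: shifted 2 elements -> [-7, 2, 6, 14, 27]


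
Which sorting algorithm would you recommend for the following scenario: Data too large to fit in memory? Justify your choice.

Best choice: External merge sort
Reason: Minimizes disk I/O by sequential reads/writes


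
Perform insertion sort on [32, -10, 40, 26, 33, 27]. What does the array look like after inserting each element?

First element 32 is already 'sorted'
Insert -10: shifted 1 elements -> [-10, 32, 40, 26, 33, 27]
Insert 40: shifted 0 elements -> [-10, 32, 40, 26, 33, 27]
Insert 26: shifted 2 elements -> [-10, 26, 32, 40, 33, 27]
Insert 33: shifted 1 elements -> [-10, 26, 32, 33, 40, 27]
Insert 27: shifted 3 elements -> [-10, 26, 27, 32, 33, 40]


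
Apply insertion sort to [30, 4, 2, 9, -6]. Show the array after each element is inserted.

First element 30 is already 'sorted'
Insert 4: shifted 1 elements -> [4, 30, 2, 9, -6]
Insert 2: shifted 2 elements -> [2, 4, 30, 9, -6]
Insert 9: shifted 1 elements -> [2, 4, 9, 30, -6]
Insert -6: shifted 4 elements -> [-6, 2, 4, 9, 30]


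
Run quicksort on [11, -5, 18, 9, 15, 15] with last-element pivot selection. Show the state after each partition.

Partition 1: pivot=15 at index 4 -> [11, -5, 9, 15, 15, 18]
Partition 2: pivot=15 at index 3 -> [11, -5, 9, 15, 15, 18]
Partition 3: pivot=9 at index 1 -> [-5, 9, 11, 15, 15, 18]


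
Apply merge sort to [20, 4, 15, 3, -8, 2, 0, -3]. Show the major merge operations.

Divide and conquer:
  Merge [20] + [4] -> [4, 20]
  Merge [15] + [3] -> [3, 15]
  Merge [4, 20] + [3, 15] -> [3, 4, 15, 20]
  Merge [-8] + [2] -> [-8, 2]
  Merge [0] + [-3] -> [-3, 0]
  Merge [-8, 2] + [-3, 0] -> [-8, -3, 0, 2]
  Merge [3, 4, 15, 20] + [-8, -3, 0, 2] -> [-8, -3, 0, 2, 3, 4, 15, 20]


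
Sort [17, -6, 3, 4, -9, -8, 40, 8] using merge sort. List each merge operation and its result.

Divide and conquer:
  Merge [17] + [-6] -> [-6, 17]
  Merge [3] + [4] -> [3, 4]
  Merge [-6, 17] + [3, 4] -> [-6, 3, 4, 17]
  Merge [-9] + [-8] -> [-9, -8]
  Merge [40] + [8] -> [8, 40]
  Merge [-9, -8] + [8, 40] -> [-9, -8, 8, 40]
  Merge [-6, 3, 4, 17] + [-9, -8, 8, 40] -> [-9, -8, -6, 3, 4, 8, 17, 40]


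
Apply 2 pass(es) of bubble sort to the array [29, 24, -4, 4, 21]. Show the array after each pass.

After pass 1: [24, -4, 4, 21, 29] (4 swaps)
After pass 2: [-4, 4, 21, 24, 29] (3 swaps)
Total swaps: 7


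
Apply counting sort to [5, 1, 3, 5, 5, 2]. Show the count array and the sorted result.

Count array: [0, 1, 1, 1, 0, 3]
(count[i] = number of elements equal to i)
Cumulative count: [0, 1, 2, 3, 3, 6]
Sorted: [1, 2, 3, 5, 5, 5]


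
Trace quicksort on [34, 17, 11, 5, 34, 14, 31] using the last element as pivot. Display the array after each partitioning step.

Partition 1: pivot=31 at index 4 -> [17, 11, 5, 14, 31, 34, 34]
Partition 2: pivot=14 at index 2 -> [11, 5, 14, 17, 31, 34, 34]
Partition 3: pivot=5 at index 0 -> [5, 11, 14, 17, 31, 34, 34]
Partition 4: pivot=34 at index 6 -> [5, 11, 14, 17, 31, 34, 34]


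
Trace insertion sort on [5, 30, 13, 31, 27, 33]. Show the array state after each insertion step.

First element 5 is already 'sorted'
Insert 30: shifted 0 elements -> [5, 30, 13, 31, 27, 33]
Insert 13: shifted 1 elements -> [5, 13, 30, 31, 27, 33]
Insert 31: shifted 0 elements -> [5, 13, 30, 31, 27, 33]
Insert 27: shifted 2 elements -> [5, 13, 27, 30, 31, 33]
Insert 33: shifted 0 elements -> [5, 13, 27, 30, 31, 33]


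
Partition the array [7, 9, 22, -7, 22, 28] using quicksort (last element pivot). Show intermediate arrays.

Partition 1: pivot=28 at index 5 -> [7, 9, 22, -7, 22, 28]
Partition 2: pivot=22 at index 4 -> [7, 9, 22, -7, 22, 28]
Partition 3: pivot=-7 at index 0 -> [-7, 9, 22, 7, 22, 28]
Partition 4: pivot=7 at index 1 -> [-7, 7, 22, 9, 22, 28]
Partition 5: pivot=9 at index 2 -> [-7, 7, 9, 22, 22, 28]


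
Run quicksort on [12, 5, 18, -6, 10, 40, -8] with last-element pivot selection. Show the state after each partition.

Partition 1: pivot=-8 at index 0 -> [-8, 5, 18, -6, 10, 40, 12]
Partition 2: pivot=12 at index 4 -> [-8, 5, -6, 10, 12, 40, 18]
Partition 3: pivot=10 at index 3 -> [-8, 5, -6, 10, 12, 40, 18]
Partition 4: pivot=-6 at index 1 -> [-8, -6, 5, 10, 12, 40, 18]
Partition 5: pivot=18 at index 5 -> [-8, -6, 5, 10, 12, 18, 40]


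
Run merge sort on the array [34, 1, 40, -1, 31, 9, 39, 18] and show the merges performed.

Divide and conquer:
  Merge [34] + [1] -> [1, 34]
  Merge [40] + [-1] -> [-1, 40]
  Merge [1, 34] + [-1, 40] -> [-1, 1, 34, 40]
  Merge [31] + [9] -> [9, 31]
  Merge [39] + [18] -> [18, 39]
  Merge [9, 31] + [18, 39] -> [9, 18, 31, 39]
  Merge [-1, 1, 34, 40] + [9, 18, 31, 39] -> [-1, 1, 9, 18, 31, 34, 39, 40]


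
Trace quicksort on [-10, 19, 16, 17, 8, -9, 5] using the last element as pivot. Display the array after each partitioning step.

Partition 1: pivot=5 at index 2 -> [-10, -9, 5, 17, 8, 19, 16]
Partition 2: pivot=-9 at index 1 -> [-10, -9, 5, 17, 8, 19, 16]
Partition 3: pivot=16 at index 4 -> [-10, -9, 5, 8, 16, 19, 17]
Partition 4: pivot=17 at index 5 -> [-10, -9, 5, 8, 16, 17, 19]


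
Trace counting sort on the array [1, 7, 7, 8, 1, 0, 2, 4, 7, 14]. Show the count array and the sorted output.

Count array: [1, 2, 1, 0, 1, 0, 0, 3, 1, 0, 0, 0, 0, 0, 1]
(count[i] = number of elements equal to i)
Cumulative count: [1, 3, 4, 4, 5, 5, 5, 8, 9, 9, 9, 9, 9, 9, 10]
Sorted: [0, 1, 1, 2, 4, 7, 7, 7, 8, 14]


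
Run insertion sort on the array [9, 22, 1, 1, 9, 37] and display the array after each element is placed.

First element 9 is already 'sorted'
Insert 22: shifted 0 elements -> [9, 22, 1, 1, 9, 37]
Insert 1: shifted 2 elements -> [1, 9, 22, 1, 9, 37]
Insert 1: shifted 2 elements -> [1, 1, 9, 22, 9, 37]
Insert 9: shifted 1 elements -> [1, 1, 9, 9, 22, 37]
Insert 37: shifted 0 elements -> [1, 1, 9, 9, 22, 37]


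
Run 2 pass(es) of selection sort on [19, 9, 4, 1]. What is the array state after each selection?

Pass 1: Select minimum 1 at index 3, swap -> [1, 9, 4, 19]
Pass 2: Select minimum 4 at index 2, swap -> [1, 4, 9, 19]


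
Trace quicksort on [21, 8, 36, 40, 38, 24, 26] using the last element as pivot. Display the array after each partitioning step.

Partition 1: pivot=26 at index 3 -> [21, 8, 24, 26, 38, 36, 40]
Partition 2: pivot=24 at index 2 -> [21, 8, 24, 26, 38, 36, 40]
Partition 3: pivot=8 at index 0 -> [8, 21, 24, 26, 38, 36, 40]
Partition 4: pivot=40 at index 6 -> [8, 21, 24, 26, 38, 36, 40]
Partition 5: pivot=36 at index 4 -> [8, 21, 24, 26, 36, 38, 40]


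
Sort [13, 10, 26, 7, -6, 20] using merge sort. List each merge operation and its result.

Divide and conquer:
  Merge [10] + [26] -> [10, 26]
  Merge [13] + [10, 26] -> [10, 13, 26]
  Merge [-6] + [20] -> [-6, 20]
  Merge [7] + [-6, 20] -> [-6, 7, 20]
  Merge [10, 13, 26] + [-6, 7, 20] -> [-6, 7, 10, 13, 20, 26]


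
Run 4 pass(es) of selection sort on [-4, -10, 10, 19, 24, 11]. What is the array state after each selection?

Pass 1: Select minimum -10 at index 1, swap -> [-10, -4, 10, 19, 24, 11]
Pass 2: Select minimum -4 at index 1, swap -> [-10, -4, 10, 19, 24, 11]
Pass 3: Select minimum 10 at index 2, swap -> [-10, -4, 10, 19, 24, 11]
Pass 4: Select minimum 11 at index 5, swap -> [-10, -4, 10, 11, 24, 19]


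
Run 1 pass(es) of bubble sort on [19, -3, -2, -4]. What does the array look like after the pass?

After pass 1: [-3, -2, -4, 19] (3 swaps)
Total swaps: 3


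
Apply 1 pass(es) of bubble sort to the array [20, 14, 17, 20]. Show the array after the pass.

After pass 1: [14, 17, 20, 20] (2 swaps)
Total swaps: 2


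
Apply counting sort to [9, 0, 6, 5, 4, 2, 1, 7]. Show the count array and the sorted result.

Count array: [1, 1, 1, 0, 1, 1, 1, 1, 0, 1]
(count[i] = number of elements equal to i)
Cumulative count: [1, 2, 3, 3, 4, 5, 6, 7, 7, 8]
Sorted: [0, 1, 2, 4, 5, 6, 7, 9]


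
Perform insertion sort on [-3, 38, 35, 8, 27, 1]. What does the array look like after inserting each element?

First element -3 is already 'sorted'
Insert 38: shifted 0 elements -> [-3, 38, 35, 8, 27, 1]
Insert 35: shifted 1 elements -> [-3, 35, 38, 8, 27, 1]
Insert 8: shifted 2 elements -> [-3, 8, 35, 38, 27, 1]
Insert 27: shifted 2 elements -> [-3, 8, 27, 35, 38, 1]
Insert 1: shifted 4 elements -> [-3, 1, 8, 27, 35, 38]


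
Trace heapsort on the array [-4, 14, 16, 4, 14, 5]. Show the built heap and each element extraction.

Build heap: [16, 14, 5, 4, 14, -4]
Extract 16: [14, 14, 5, 4, -4, 16]
Extract 14: [14, 4, 5, -4, 14, 16]
Extract 14: [5, 4, -4, 14, 14, 16]
Extract 5: [4, -4, 5, 14, 14, 16]
Extract 4: [-4, 4, 5, 14, 14, 16]


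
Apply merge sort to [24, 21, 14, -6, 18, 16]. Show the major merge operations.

Divide and conquer:
  Merge [21] + [14] -> [14, 21]
  Merge [24] + [14, 21] -> [14, 21, 24]
  Merge [18] + [16] -> [16, 18]
  Merge [-6] + [16, 18] -> [-6, 16, 18]
  Merge [14, 21, 24] + [-6, 16, 18] -> [-6, 14, 16, 18, 21, 24]


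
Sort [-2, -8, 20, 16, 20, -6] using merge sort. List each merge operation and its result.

Divide and conquer:
  Merge [-8] + [20] -> [-8, 20]
  Merge [-2] + [-8, 20] -> [-8, -2, 20]
  Merge [20] + [-6] -> [-6, 20]
  Merge [16] + [-6, 20] -> [-6, 16, 20]
  Merge [-8, -2, 20] + [-6, 16, 20] -> [-8, -6, -2, 16, 20, 20]


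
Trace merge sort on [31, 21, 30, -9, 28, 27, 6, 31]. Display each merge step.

Divide and conquer:
  Merge [31] + [21] -> [21, 31]
  Merge [30] + [-9] -> [-9, 30]
  Merge [21, 31] + [-9, 30] -> [-9, 21, 30, 31]
  Merge [28] + [27] -> [27, 28]
  Merge [6] + [31] -> [6, 31]
  Merge [27, 28] + [6, 31] -> [6, 27, 28, 31]
  Merge [-9, 21, 30, 31] + [6, 27, 28, 31] -> [-9, 6, 21, 27, 28, 30, 31, 31]


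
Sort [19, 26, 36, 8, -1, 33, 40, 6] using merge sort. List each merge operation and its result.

Divide and conquer:
  Merge [19] + [26] -> [19, 26]
  Merge [36] + [8] -> [8, 36]
  Merge [19, 26] + [8, 36] -> [8, 19, 26, 36]
  Merge [-1] + [33] -> [-1, 33]
  Merge [40] + [6] -> [6, 40]
  Merge [-1, 33] + [6, 40] -> [-1, 6, 33, 40]
  Merge [8, 19, 26, 36] + [-1, 6, 33, 40] -> [-1, 6, 8, 19, 26, 33, 36, 40]


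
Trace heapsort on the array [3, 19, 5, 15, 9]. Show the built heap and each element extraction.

Build heap: [19, 15, 5, 3, 9]
Extract 19: [15, 9, 5, 3, 19]
Extract 15: [9, 3, 5, 15, 19]
Extract 9: [5, 3, 9, 15, 19]
Extract 5: [3, 5, 9, 15, 19]


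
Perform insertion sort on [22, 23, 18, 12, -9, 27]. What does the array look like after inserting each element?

First element 22 is already 'sorted'
Insert 23: shifted 0 elements -> [22, 23, 18, 12, -9, 27]
Insert 18: shifted 2 elements -> [18, 22, 23, 12, -9, 27]
Insert 12: shifted 3 elements -> [12, 18, 22, 23, -9, 27]
Insert -9: shifted 4 elements -> [-9, 12, 18, 22, 23, 27]
Insert 27: shifted 0 elements -> [-9, 12, 18, 22, 23, 27]


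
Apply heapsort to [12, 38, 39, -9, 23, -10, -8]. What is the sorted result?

Build heap: [39, 38, 12, -9, 23, -10, -8]
Extract 39: [38, 23, 12, -9, -8, -10, 39]
Extract 38: [23, -8, 12, -9, -10, 38, 39]
Extract 23: [12, -8, -10, -9, 23, 38, 39]
Extract 12: [-8, -9, -10, 12, 23, 38, 39]
Extract -8: [-9, -10, -8, 12, 23, 38, 39]
Extract -9: [-10, -9, -8, 12, 23, 38, 39]


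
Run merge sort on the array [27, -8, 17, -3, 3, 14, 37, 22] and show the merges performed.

Divide and conquer:
  Merge [27] + [-8] -> [-8, 27]
  Merge [17] + [-3] -> [-3, 17]
  Merge [-8, 27] + [-3, 17] -> [-8, -3, 17, 27]
  Merge [3] + [14] -> [3, 14]
  Merge [37] + [22] -> [22, 37]
  Merge [3, 14] + [22, 37] -> [3, 14, 22, 37]
  Merge [-8, -3, 17, 27] + [3, 14, 22, 37] -> [-8, -3, 3, 14, 17, 22, 27, 37]


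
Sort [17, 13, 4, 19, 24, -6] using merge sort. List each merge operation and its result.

Divide and conquer:
  Merge [13] + [4] -> [4, 13]
  Merge [17] + [4, 13] -> [4, 13, 17]
  Merge [24] + [-6] -> [-6, 24]
  Merge [19] + [-6, 24] -> [-6, 19, 24]
  Merge [4, 13, 17] + [-6, 19, 24] -> [-6, 4, 13, 17, 19, 24]


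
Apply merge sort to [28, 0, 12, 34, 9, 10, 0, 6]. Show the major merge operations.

Divide and conquer:
  Merge [28] + [0] -> [0, 28]
  Merge [12] + [34] -> [12, 34]
  Merge [0, 28] + [12, 34] -> [0, 12, 28, 34]
  Merge [9] + [10] -> [9, 10]
  Merge [0] + [6] -> [0, 6]
  Merge [9, 10] + [0, 6] -> [0, 6, 9, 10]
  Merge [0, 12, 28, 34] + [0, 6, 9, 10] -> [0, 0, 6, 9, 10, 12, 28, 34]


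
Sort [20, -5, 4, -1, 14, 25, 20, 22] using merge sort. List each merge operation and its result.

Divide and conquer:
  Merge [20] + [-5] -> [-5, 20]
  Merge [4] + [-1] -> [-1, 4]
  Merge [-5, 20] + [-1, 4] -> [-5, -1, 4, 20]
  Merge [14] + [25] -> [14, 25]
  Merge [20] + [22] -> [20, 22]
  Merge [14, 25] + [20, 22] -> [14, 20, 22, 25]
  Merge [-5, -1, 4, 20] + [14, 20, 22, 25] -> [-5, -1, 4, 14, 20, 20, 22, 25]


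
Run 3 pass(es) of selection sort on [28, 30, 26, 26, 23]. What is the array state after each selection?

Pass 1: Select minimum 23 at index 4, swap -> [23, 30, 26, 26, 28]
Pass 2: Select minimum 26 at index 2, swap -> [23, 26, 30, 26, 28]
Pass 3: Select minimum 26 at index 3, swap -> [23, 26, 26, 30, 28]


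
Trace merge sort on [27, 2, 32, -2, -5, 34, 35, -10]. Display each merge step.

Divide and conquer:
  Merge [27] + [2] -> [2, 27]
  Merge [32] + [-2] -> [-2, 32]
  Merge [2, 27] + [-2, 32] -> [-2, 2, 27, 32]
  Merge [-5] + [34] -> [-5, 34]
  Merge [35] + [-10] -> [-10, 35]
  Merge [-5, 34] + [-10, 35] -> [-10, -5, 34, 35]
  Merge [-2, 2, 27, 32] + [-10, -5, 34, 35] -> [-10, -5, -2, 2, 27, 32, 34, 35]


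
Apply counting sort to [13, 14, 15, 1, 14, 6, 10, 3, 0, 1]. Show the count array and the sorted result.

Count array: [1, 2, 0, 1, 0, 0, 1, 0, 0, 0, 1, 0, 0, 1, 2, 1]
(count[i] = number of elements equal to i)
Cumulative count: [1, 3, 3, 4, 4, 4, 5, 5, 5, 5, 6, 6, 6, 7, 9, 10]
Sorted: [0, 1, 1, 3, 6, 10, 13, 14, 14, 15]


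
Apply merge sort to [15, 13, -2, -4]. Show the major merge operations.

Divide and conquer:
  Merge [15] + [13] -> [13, 15]
  Merge [-2] + [-4] -> [-4, -2]
  Merge [13, 15] + [-4, -2] -> [-4, -2, 13, 15]


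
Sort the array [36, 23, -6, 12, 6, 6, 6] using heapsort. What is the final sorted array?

Build heap: [36, 23, 6, 12, 6, -6, 6]
Extract 36: [23, 12, 6, 6, 6, -6, 36]
Extract 23: [12, 6, 6, -6, 6, 23, 36]
Extract 12: [6, 6, 6, -6, 12, 23, 36]
Extract 6: [6, -6, 6, 6, 12, 23, 36]
Extract 6: [6, -6, 6, 6, 12, 23, 36]
Extract 6: [-6, 6, 6, 6, 12, 23, 36]


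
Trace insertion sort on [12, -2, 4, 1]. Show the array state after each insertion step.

First element 12 is already 'sorted'
Insert -2: shifted 1 elements -> [-2, 12, 4, 1]
Insert 4: shifted 1 elements -> [-2, 4, 12, 1]
Insert 1: shifted 2 elements -> [-2, 1, 4, 12]


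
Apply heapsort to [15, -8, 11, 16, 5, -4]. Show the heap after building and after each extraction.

Build heap: [16, 15, 11, -8, 5, -4]
Extract 16: [15, 5, 11, -8, -4, 16]
Extract 15: [11, 5, -4, -8, 15, 16]
Extract 11: [5, -8, -4, 11, 15, 16]
Extract 5: [-4, -8, 5, 11, 15, 16]
Extract -4: [-8, -4, 5, 11, 15, 16]


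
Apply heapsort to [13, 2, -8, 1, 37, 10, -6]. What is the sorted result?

Build heap: [37, 13, 10, 1, 2, -8, -6]
Extract 37: [13, 2, 10, 1, -6, -8, 37]
Extract 13: [10, 2, -8, 1, -6, 13, 37]
Extract 10: [2, 1, -8, -6, 10, 13, 37]
Extract 2: [1, -6, -8, 2, 10, 13, 37]
Extract 1: [-6, -8, 1, 2, 10, 13, 37]
Extract -6: [-8, -6, 1, 2, 10, 13, 37]


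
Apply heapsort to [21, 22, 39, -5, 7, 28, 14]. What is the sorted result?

Build heap: [39, 22, 28, -5, 7, 21, 14]
Extract 39: [28, 22, 21, -5, 7, 14, 39]
Extract 28: [22, 14, 21, -5, 7, 28, 39]
Extract 22: [21, 14, 7, -5, 22, 28, 39]
Extract 21: [14, -5, 7, 21, 22, 28, 39]
Extract 14: [7, -5, 14, 21, 22, 28, 39]
Extract 7: [-5, 7, 14, 21, 22, 28, 39]


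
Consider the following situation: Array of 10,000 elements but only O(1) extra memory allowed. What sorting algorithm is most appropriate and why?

Best choice: Heapsort
Reason: Heapsort rearranges the array in place using O(1) auxiliary space and still guarantees O(n log n) time; quicksort partitions in place but needs Theta(log n) stack space for recursion (O(n) in the worst case), and mergesort requires O(n) auxiliary space


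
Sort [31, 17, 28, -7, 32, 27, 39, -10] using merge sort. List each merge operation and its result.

Divide and conquer:
  Merge [31] + [17] -> [17, 31]
  Merge [28] + [-7] -> [-7, 28]
  Merge [17, 31] + [-7, 28] -> [-7, 17, 28, 31]
  Merge [32] + [27] -> [27, 32]
  Merge [39] + [-10] -> [-10, 39]
  Merge [27, 32] + [-10, 39] -> [-10, 27, 32, 39]
  Merge [-7, 17, 28, 31] + [-10, 27, 32, 39] -> [-10, -7, 17, 27, 28, 31, 32, 39]


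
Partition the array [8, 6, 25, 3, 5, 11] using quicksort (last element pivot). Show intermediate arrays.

Partition 1: pivot=11 at index 4 -> [8, 6, 3, 5, 11, 25]
Partition 2: pivot=5 at index 1 -> [3, 5, 8, 6, 11, 25]
Partition 3: pivot=6 at index 2 -> [3, 5, 6, 8, 11, 25]


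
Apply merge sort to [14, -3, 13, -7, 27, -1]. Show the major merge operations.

Divide and conquer:
  Merge [-3] + [13] -> [-3, 13]
  Merge [14] + [-3, 13] -> [-3, 13, 14]
  Merge [27] + [-1] -> [-1, 27]
  Merge [-7] + [-1, 27] -> [-7, -1, 27]
  Merge [-3, 13, 14] + [-7, -1, 27] -> [-7, -3, -1, 13, 14, 27]


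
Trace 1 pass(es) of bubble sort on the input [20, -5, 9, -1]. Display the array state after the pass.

After pass 1: [-5, 9, -1, 20] (3 swaps)
Total swaps: 3


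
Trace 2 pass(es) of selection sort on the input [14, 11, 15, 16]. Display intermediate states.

Pass 1: Select minimum 11 at index 1, swap -> [11, 14, 15, 16]
Pass 2: Select minimum 14 at index 1, swap -> [11, 14, 15, 16]


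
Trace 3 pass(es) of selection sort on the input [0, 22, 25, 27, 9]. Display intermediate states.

Pass 1: Select minimum 0 at index 0, swap -> [0, 22, 25, 27, 9]
Pass 2: Select minimum 9 at index 4, swap -> [0, 9, 25, 27, 22]
Pass 3: Select minimum 22 at index 4, swap -> [0, 9, 22, 27, 25]


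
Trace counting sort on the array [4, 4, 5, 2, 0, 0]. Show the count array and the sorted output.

Count array: [2, 0, 1, 0, 2, 1]
(count[i] = number of elements equal to i)
Cumulative count: [2, 2, 3, 3, 5, 6]
Sorted: [0, 0, 2, 4, 4, 5]


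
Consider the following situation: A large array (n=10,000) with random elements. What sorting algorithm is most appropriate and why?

Best choice: Quicksort or Mergesort
Reason: Both have O(n log n) average case; quicksort has lower constant factors


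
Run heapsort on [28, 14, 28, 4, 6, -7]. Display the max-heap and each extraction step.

Build heap: [28, 14, 28, 4, 6, -7]
Extract 28: [28, 14, -7, 4, 6, 28]
Extract 28: [14, 6, -7, 4, 28, 28]
Extract 14: [6, 4, -7, 14, 28, 28]
Extract 6: [4, -7, 6, 14, 28, 28]
Extract 4: [-7, 4, 6, 14, 28, 28]


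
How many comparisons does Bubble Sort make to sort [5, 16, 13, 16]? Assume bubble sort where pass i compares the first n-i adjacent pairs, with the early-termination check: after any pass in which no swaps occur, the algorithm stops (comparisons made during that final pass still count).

Pass 1: compare adjacent pairs (0,1)..(2,3) = 3 comparison(s), 1 swap(s) -> [5, 13, 16, 16]
Pass 2: compare adjacent pairs (0,1)..(1,2) = 2 comparison(s), 0 swap(s) -> [5, 13, 16, 16]
No swaps in this pass, so bubble sort stops here.
Total comparisons: 3 + 2 = 5


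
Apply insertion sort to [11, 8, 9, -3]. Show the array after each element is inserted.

First element 11 is already 'sorted'
Insert 8: shifted 1 elements -> [8, 11, 9, -3]
Insert 9: shifted 1 elements -> [8, 9, 11, -3]
Insert -3: shifted 3 elements -> [-3, 8, 9, 11]


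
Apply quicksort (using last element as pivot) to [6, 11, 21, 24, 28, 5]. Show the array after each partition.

Partition 1: pivot=5 at index 0 -> [5, 11, 21, 24, 28, 6]
Partition 2: pivot=6 at index 1 -> [5, 6, 21, 24, 28, 11]
Partition 3: pivot=11 at index 2 -> [5, 6, 11, 24, 28, 21]
Partition 4: pivot=21 at index 3 -> [5, 6, 11, 21, 28, 24]
Partition 5: pivot=24 at index 4 -> [5, 6, 11, 21, 24, 28]


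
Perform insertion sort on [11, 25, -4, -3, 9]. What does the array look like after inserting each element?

First element 11 is already 'sorted'
Insert 25: shifted 0 elements -> [11, 25, -4, -3, 9]
Insert -4: shifted 2 elements -> [-4, 11, 25, -3, 9]
Insert -3: shifted 2 elements -> [-4, -3, 11, 25, 9]
Insert 9: shifted 2 elements -> [-4, -3, 9, 11, 25]


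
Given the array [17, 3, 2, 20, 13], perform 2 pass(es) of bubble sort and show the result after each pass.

After pass 1: [3, 2, 17, 13, 20] (3 swaps)
After pass 2: [2, 3, 13, 17, 20] (2 swaps)
Total swaps: 5


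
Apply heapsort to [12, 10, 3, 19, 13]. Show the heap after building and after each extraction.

Build heap: [19, 13, 3, 10, 12]
Extract 19: [13, 12, 3, 10, 19]
Extract 13: [12, 10, 3, 13, 19]
Extract 12: [10, 3, 12, 13, 19]
Extract 10: [3, 10, 12, 13, 19]


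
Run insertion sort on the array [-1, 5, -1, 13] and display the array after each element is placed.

First element -1 is already 'sorted'
Insert 5: shifted 0 elements -> [-1, 5, -1, 13]
Insert -1: shifted 1 elements -> [-1, -1, 5, 13]
Insert 13: shifted 0 elements -> [-1, -1, 5, 13]


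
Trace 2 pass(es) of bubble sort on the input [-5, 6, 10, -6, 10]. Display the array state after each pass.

After pass 1: [-5, 6, -6, 10, 10] (1 swaps)
After pass 2: [-5, -6, 6, 10, 10] (1 swaps)
Total swaps: 2


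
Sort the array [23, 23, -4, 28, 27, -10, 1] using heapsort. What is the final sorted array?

Build heap: [28, 27, 1, 23, 23, -10, -4]
Extract 28: [27, 23, 1, -4, 23, -10, 28]
Extract 27: [23, 23, 1, -4, -10, 27, 28]
Extract 23: [23, -4, 1, -10, 23, 27, 28]
Extract 23: [1, -4, -10, 23, 23, 27, 28]
Extract 1: [-4, -10, 1, 23, 23, 27, 28]
Extract -4: [-10, -4, 1, 23, 23, 27, 28]


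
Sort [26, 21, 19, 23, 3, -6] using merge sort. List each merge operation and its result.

Divide and conquer:
  Merge [21] + [19] -> [19, 21]
  Merge [26] + [19, 21] -> [19, 21, 26]
  Merge [3] + [-6] -> [-6, 3]
  Merge [23] + [-6, 3] -> [-6, 3, 23]
  Merge [19, 21, 26] + [-6, 3, 23] -> [-6, 3, 19, 21, 23, 26]


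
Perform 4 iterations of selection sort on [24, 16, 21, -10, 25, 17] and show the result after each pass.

Pass 1: Select minimum -10 at index 3, swap -> [-10, 16, 21, 24, 25, 17]
Pass 2: Select minimum 16 at index 1, swap -> [-10, 16, 21, 24, 25, 17]
Pass 3: Select minimum 17 at index 5, swap -> [-10, 16, 17, 24, 25, 21]
Pass 4: Select minimum 21 at index 5, swap -> [-10, 16, 17, 21, 25, 24]


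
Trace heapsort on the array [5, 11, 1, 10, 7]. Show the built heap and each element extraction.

Build heap: [11, 10, 1, 5, 7]
Extract 11: [10, 7, 1, 5, 11]
Extract 10: [7, 5, 1, 10, 11]
Extract 7: [5, 1, 7, 10, 11]
Extract 5: [1, 5, 7, 10, 11]


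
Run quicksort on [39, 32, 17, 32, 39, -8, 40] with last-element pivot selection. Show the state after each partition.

Partition 1: pivot=40 at index 6 -> [39, 32, 17, 32, 39, -8, 40]
Partition 2: pivot=-8 at index 0 -> [-8, 32, 17, 32, 39, 39, 40]
Partition 3: pivot=39 at index 5 -> [-8, 32, 17, 32, 39, 39, 40]
Partition 4: pivot=39 at index 4 -> [-8, 32, 17, 32, 39, 39, 40]
Partition 5: pivot=32 at index 3 -> [-8, 32, 17, 32, 39, 39, 40]
Partition 6: pivot=17 at index 1 -> [-8, 17, 32, 32, 39, 39, 40]


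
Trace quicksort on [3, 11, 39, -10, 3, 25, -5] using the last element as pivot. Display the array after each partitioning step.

Partition 1: pivot=-5 at index 1 -> [-10, -5, 39, 3, 3, 25, 11]
Partition 2: pivot=11 at index 4 -> [-10, -5, 3, 3, 11, 25, 39]
Partition 3: pivot=3 at index 3 -> [-10, -5, 3, 3, 11, 25, 39]
Partition 4: pivot=39 at index 6 -> [-10, -5, 3, 3, 11, 25, 39]


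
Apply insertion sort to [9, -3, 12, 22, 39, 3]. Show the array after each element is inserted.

First element 9 is already 'sorted'
Insert -3: shifted 1 elements -> [-3, 9, 12, 22, 39, 3]
Insert 12: shifted 0 elements -> [-3, 9, 12, 22, 39, 3]
Insert 22: shifted 0 elements -> [-3, 9, 12, 22, 39, 3]
Insert 39: shifted 0 elements -> [-3, 9, 12, 22, 39, 3]
Insert 3: shifted 4 elements -> [-3, 3, 9, 12, 22, 39]


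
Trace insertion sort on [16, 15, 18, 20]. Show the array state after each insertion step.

First element 16 is already 'sorted'
Insert 15: shifted 1 elements -> [15, 16, 18, 20]
Insert 18: shifted 0 elements -> [15, 16, 18, 20]
Insert 20: shifted 0 elements -> [15, 16, 18, 20]


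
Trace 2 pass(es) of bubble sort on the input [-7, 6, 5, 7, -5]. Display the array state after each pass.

After pass 1: [-7, 5, 6, -5, 7] (2 swaps)
After pass 2: [-7, 5, -5, 6, 7] (1 swaps)
Total swaps: 3


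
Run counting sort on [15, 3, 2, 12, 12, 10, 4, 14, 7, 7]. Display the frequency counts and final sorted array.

Count array: [0, 0, 1, 1, 1, 0, 0, 2, 0, 0, 1, 0, 2, 0, 1, 1]
(count[i] = number of elements equal to i)
Cumulative count: [0, 0, 1, 2, 3, 3, 3, 5, 5, 5, 6, 6, 8, 8, 9, 10]
Sorted: [2, 3, 4, 7, 7, 10, 12, 12, 14, 15]


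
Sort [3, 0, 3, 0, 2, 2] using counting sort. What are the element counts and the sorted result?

Count array: [2, 0, 2, 2]
(count[i] = number of elements equal to i)
Cumulative count: [2, 2, 4, 6]
Sorted: [0, 0, 2, 2, 3, 3]


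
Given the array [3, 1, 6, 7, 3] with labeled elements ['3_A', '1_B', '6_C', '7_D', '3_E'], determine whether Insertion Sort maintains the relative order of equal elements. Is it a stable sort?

Trace Insertion Sort on the labeled array (the key is the number; the letter only tracks identity):
  Insert 1_B at index 0: [1_B, 3_A, 6_C, 7_D, 3_E]
  Insert 6_C at index 2: [1_B, 3_A, 6_C, 7_D, 3_E]
  Insert 7_D at index 3: [1_B, 3_A, 6_C, 7_D, 3_E]
  Insert 3_E at index 2: [1_B, 3_A, 3_E, 6_C, 7_D]
Final order: [1_B, 3_A, 3_E, 6_C, 7_D]
Equal keys:
  value 3: originally 3_A, 3_E; after sorting 3_A, 3_E -> order preserved
All equal keys kept their original relative order. Insertion Sort is stable: elements are shifted only while they are strictly greater than the key, so a key is inserted after any equal elements already placed.
Answer: Stable


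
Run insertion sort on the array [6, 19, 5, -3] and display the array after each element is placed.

First element 6 is already 'sorted'
Insert 19: shifted 0 elements -> [6, 19, 5, -3]
Insert 5: shifted 2 elements -> [5, 6, 19, -3]
Insert -3: shifted 3 elements -> [-3, 5, 6, 19]


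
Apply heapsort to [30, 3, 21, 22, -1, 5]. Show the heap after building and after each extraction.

Build heap: [30, 22, 21, 3, -1, 5]
Extract 30: [22, 5, 21, 3, -1, 30]
Extract 22: [21, 5, -1, 3, 22, 30]
Extract 21: [5, 3, -1, 21, 22, 30]
Extract 5: [3, -1, 5, 21, 22, 30]
Extract 3: [-1, 3, 5, 21, 22, 30]


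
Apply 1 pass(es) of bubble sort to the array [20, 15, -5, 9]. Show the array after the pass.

After pass 1: [15, -5, 9, 20] (3 swaps)
Total swaps: 3


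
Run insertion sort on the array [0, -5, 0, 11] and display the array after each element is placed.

First element 0 is already 'sorted'
Insert -5: shifted 1 elements -> [-5, 0, 0, 11]
Insert 0: shifted 0 elements -> [-5, 0, 0, 11]
Insert 11: shifted 0 elements -> [-5, 0, 0, 11]


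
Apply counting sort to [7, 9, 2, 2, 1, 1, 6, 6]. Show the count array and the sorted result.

Count array: [0, 2, 2, 0, 0, 0, 2, 1, 0, 1]
(count[i] = number of elements equal to i)
Cumulative count: [0, 2, 4, 4, 4, 4, 6, 7, 7, 8]
Sorted: [1, 1, 2, 2, 6, 6, 7, 9]


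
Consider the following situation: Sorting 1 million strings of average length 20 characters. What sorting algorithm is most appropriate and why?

Best choice: MSD radix sort or Mergesort
Reason: MSD radix sort is a non-comparison sort that buckets the strings by successive character positions, running in time proportional to the total number of characters examined rather than O(n log n) string comparisons; mergesort is a stable O(n log n)-comparison alternative that works for arbitrary variable-length keys


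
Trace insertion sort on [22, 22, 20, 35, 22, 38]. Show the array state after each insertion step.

First element 22 is already 'sorted'
Insert 22: shifted 0 elements -> [22, 22, 20, 35, 22, 38]
Insert 20: shifted 2 elements -> [20, 22, 22, 35, 22, 38]
Insert 35: shifted 0 elements -> [20, 22, 22, 35, 22, 38]
Insert 22: shifted 1 elements -> [20, 22, 22, 22, 35, 38]
Insert 38: shifted 0 elements -> [20, 22, 22, 22, 35, 38]


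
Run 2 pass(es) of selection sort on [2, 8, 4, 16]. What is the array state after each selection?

Pass 1: Select minimum 2 at index 0, swap -> [2, 8, 4, 16]
Pass 2: Select minimum 4 at index 2, swap -> [2, 4, 8, 16]


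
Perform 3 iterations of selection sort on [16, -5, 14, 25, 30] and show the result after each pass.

Pass 1: Select minimum -5 at index 1, swap -> [-5, 16, 14, 25, 30]
Pass 2: Select minimum 14 at index 2, swap -> [-5, 14, 16, 25, 30]
Pass 3: Select minimum 16 at index 2, swap -> [-5, 14, 16, 25, 30]


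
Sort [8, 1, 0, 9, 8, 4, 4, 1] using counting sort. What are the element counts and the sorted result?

Count array: [1, 2, 0, 0, 2, 0, 0, 0, 2, 1]
(count[i] = number of elements equal to i)
Cumulative count: [1, 3, 3, 3, 5, 5, 5, 5, 7, 8]
Sorted: [0, 1, 1, 4, 4, 8, 8, 9]


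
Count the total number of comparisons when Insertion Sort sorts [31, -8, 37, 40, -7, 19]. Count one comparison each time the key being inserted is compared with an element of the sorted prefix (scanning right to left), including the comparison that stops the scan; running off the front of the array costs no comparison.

Insert -8: 31 > -8 (shift), reached front = 1 comparison(s) -> [-8, 31, 37, 40, -7, 19]
Insert 37: 31 <= 37 (stop) = 1 comparison(s) -> [-8, 31, 37, 40, -7, 19]
Insert 40: 37 <= 40 (stop) = 1 comparison(s) -> [-8, 31, 37, 40, -7, 19]
Insert -7: 40 > -7 (shift), 37 > -7 (shift), 31 > -7 (shift), -8 <= -7 (stop) = 4 comparison(s) -> [-8, -7, 31, 37, 40, 19]
Insert 19: 40 > 19 (shift), 37 > 19 (shift), 31 > 19 (shift), -7 <= 19 (stop) = 4 comparison(s) -> [-8, -7, 19, 31, 37, 40]
Total comparisons: 1 + 1 + 1 + 4 + 4 = 11


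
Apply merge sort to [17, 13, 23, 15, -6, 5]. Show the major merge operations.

Divide and conquer:
  Merge [13] + [23] -> [13, 23]
  Merge [17] + [13, 23] -> [13, 17, 23]
  Merge [-6] + [5] -> [-6, 5]
  Merge [15] + [-6, 5] -> [-6, 5, 15]
  Merge [13, 17, 23] + [-6, 5, 15] -> [-6, 5, 13, 15, 17, 23]


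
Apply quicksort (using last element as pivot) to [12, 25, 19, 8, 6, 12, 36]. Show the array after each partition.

Partition 1: pivot=36 at index 6 -> [12, 25, 19, 8, 6, 12, 36]
Partition 2: pivot=12 at index 3 -> [12, 8, 6, 12, 19, 25, 36]
Partition 3: pivot=6 at index 0 -> [6, 8, 12, 12, 19, 25, 36]
Partition 4: pivot=12 at index 2 -> [6, 8, 12, 12, 19, 25, 36]
Partition 5: pivot=25 at index 5 -> [6, 8, 12, 12, 19, 25, 36]


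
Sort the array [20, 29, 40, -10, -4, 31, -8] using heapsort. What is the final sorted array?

Build heap: [40, 29, 31, -10, -4, 20, -8]
Extract 40: [31, 29, 20, -10, -4, -8, 40]
Extract 31: [29, -4, 20, -10, -8, 31, 40]
Extract 29: [20, -4, -8, -10, 29, 31, 40]
Extract 20: [-4, -10, -8, 20, 29, 31, 40]
Extract -4: [-8, -10, -4, 20, 29, 31, 40]
Extract -8: [-10, -8, -4, 20, 29, 31, 40]


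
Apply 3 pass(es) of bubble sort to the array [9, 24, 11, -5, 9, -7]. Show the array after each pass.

After pass 1: [9, 11, -5, 9, -7, 24] (4 swaps)
After pass 2: [9, -5, 9, -7, 11, 24] (3 swaps)
After pass 3: [-5, 9, -7, 9, 11, 24] (2 swaps)
Total swaps: 9


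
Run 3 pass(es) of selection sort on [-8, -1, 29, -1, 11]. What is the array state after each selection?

Pass 1: Select minimum -8 at index 0, swap -> [-8, -1, 29, -1, 11]
Pass 2: Select minimum -1 at index 1, swap -> [-8, -1, 29, -1, 11]
Pass 3: Select minimum -1 at index 3, swap -> [-8, -1, -1, 29, 11]


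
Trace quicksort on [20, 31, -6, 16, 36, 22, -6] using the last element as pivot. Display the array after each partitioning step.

Partition 1: pivot=-6 at index 1 -> [-6, -6, 20, 16, 36, 22, 31]
Partition 2: pivot=31 at index 5 -> [-6, -6, 20, 16, 22, 31, 36]
Partition 3: pivot=22 at index 4 -> [-6, -6, 20, 16, 22, 31, 36]
Partition 4: pivot=16 at index 2 -> [-6, -6, 16, 20, 22, 31, 36]


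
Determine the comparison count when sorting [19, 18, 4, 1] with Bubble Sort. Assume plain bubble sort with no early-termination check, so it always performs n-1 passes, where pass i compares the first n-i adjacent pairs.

Pass 1: compare adjacent pairs (0,1)..(2,3) = 3 comparison(s), 3 swap(s) -> [18, 4, 1, 19]
Pass 2: compare adjacent pairs (0,1)..(1,2) = 2 comparison(s), 2 swap(s) -> [4, 1, 18, 19]
Pass 3: compare adjacent pairs (0,1)..(0,1) = 1 comparison(s), 1 swap(s) -> [1, 4, 18, 19]
Total comparisons: 3 + 2 + 1 = 6


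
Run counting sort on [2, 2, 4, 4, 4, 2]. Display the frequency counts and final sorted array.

Count array: [0, 0, 3, 0, 3]
(count[i] = number of elements equal to i)
Cumulative count: [0, 0, 3, 3, 6]
Sorted: [2, 2, 2, 4, 4, 4]


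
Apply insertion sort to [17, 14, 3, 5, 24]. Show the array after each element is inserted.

First element 17 is already 'sorted'
Insert 14: shifted 1 elements -> [14, 17, 3, 5, 24]
Insert 3: shifted 2 elements -> [3, 14, 17, 5, 24]
Insert 5: shifted 2 elements -> [3, 5, 14, 17, 24]
Insert 24: shifted 0 elements -> [3, 5, 14, 17, 24]


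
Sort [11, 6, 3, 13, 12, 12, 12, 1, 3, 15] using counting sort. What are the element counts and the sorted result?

Count array: [0, 1, 0, 2, 0, 0, 1, 0, 0, 0, 0, 1, 3, 1, 0, 1]
(count[i] = number of elements equal to i)
Cumulative count: [0, 1, 1, 3, 3, 3, 4, 4, 4, 4, 4, 5, 8, 9, 9, 10]
Sorted: [1, 3, 3, 6, 11, 12, 12, 12, 13, 15]
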